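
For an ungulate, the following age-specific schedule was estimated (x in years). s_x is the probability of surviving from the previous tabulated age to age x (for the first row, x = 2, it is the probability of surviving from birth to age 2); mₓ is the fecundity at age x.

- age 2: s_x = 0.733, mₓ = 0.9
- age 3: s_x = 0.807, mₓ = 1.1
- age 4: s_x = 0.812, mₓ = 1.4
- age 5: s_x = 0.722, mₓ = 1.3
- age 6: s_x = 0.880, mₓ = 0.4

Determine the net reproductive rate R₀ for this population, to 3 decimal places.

Survivorship from birth: l_x = s_2·s_3·…·s_x.
  l_2 = 0.73300
  l_3 = 0.59153
  l_4 = 0.48032
  l_5 = 0.34679
  l_6 = 0.30518
R₀ = Σ l_x mₓ:
  age 2: 0.73300 × 0.9 = 0.6597
  age 3: 0.59153 × 1.1 = 0.6507
  age 4: 0.48032 × 1.4 = 0.6724
  age 5: 0.34679 × 1.3 = 0.4508
  age 6: 0.30518 × 0.4 = 0.1221
R₀ = 0.6597 + 0.6507 + 0.6724 + 0.4508 + 0.1221 = 2.5557

2.556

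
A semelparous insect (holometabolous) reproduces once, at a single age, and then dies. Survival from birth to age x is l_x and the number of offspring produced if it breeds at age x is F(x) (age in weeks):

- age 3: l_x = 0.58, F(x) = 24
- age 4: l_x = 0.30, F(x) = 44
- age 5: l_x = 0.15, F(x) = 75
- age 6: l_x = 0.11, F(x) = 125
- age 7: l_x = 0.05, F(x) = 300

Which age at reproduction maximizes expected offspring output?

7

Expected offspring if breeding at age x = l_x × F(x):
  age 3: 0.58 × 24 = 13.920
  age 4: 0.30 × 44 = 13.200
  age 5: 0.15 × 75 = 11.250
  age 6: 0.11 × 125 = 13.750
  age 7: 0.05 × 300 = 15.000
Maximum at age 7 (15.000).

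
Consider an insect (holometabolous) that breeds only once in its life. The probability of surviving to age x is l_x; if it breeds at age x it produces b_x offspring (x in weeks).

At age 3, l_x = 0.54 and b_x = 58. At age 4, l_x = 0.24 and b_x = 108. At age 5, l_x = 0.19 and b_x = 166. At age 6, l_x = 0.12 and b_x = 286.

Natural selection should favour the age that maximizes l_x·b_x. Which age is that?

6

Expected offspring if breeding at age x = l_x × b_x:
  age 3: 0.54 × 58 = 31.320
  age 4: 0.24 × 108 = 25.920
  age 5: 0.19 × 166 = 31.540
  age 6: 0.12 × 286 = 34.320
Maximum at age 6 (34.320).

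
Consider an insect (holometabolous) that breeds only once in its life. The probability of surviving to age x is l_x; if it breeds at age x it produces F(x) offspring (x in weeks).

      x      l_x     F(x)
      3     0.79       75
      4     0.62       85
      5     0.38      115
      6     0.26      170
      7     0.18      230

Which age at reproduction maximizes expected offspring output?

Expected offspring if breeding at age x = l_x × F(x):
  age 3: 0.79 × 75 = 59.250
  age 4: 0.62 × 85 = 52.700
  age 5: 0.38 × 115 = 43.700
  age 6: 0.26 × 170 = 44.200
  age 7: 0.18 × 230 = 41.400
Maximum at age 3 (59.250).

3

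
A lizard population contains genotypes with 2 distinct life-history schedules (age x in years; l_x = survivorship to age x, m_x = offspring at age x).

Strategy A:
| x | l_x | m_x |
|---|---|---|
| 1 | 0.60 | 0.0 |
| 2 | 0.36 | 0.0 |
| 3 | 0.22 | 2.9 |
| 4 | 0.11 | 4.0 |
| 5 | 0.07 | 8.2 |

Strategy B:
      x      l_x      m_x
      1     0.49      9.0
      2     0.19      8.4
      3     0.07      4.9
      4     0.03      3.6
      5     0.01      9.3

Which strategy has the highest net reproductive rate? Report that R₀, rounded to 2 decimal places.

Strategy A: R₀ = 0.60×0.0 + 0.36×0.0 + 0.22×2.9 + 0.11×4.0 + 0.07×8.2 = 1.6520
Strategy B: R₀ = 0.49×9.0 + 0.19×8.4 + 0.07×4.9 + 0.03×3.6 + 0.01×9.3 = 6.5500
Highest R₀: strategy B with 6.5500.

6.55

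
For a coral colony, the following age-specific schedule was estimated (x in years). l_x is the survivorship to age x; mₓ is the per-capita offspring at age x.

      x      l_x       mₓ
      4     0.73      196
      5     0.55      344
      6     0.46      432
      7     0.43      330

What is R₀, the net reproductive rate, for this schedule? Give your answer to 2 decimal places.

672.90

R₀ = Σ l_x mₓ:
  age 4: 0.73 × 196 = 143.0800
  age 5: 0.55 × 344 = 189.2000
  age 6: 0.46 × 432 = 198.7200
  age 7: 0.43 × 330 = 141.9000
R₀ = 143.0800 + 189.2000 + 198.7200 + 141.9000 = 672.9000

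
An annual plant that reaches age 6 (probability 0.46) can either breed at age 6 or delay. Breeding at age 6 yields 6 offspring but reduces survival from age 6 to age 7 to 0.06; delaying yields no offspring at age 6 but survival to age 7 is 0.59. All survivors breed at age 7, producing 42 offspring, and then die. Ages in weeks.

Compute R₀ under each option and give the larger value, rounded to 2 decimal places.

breed at age 6: R₀ = 0.46 × (6 + 0.06 × 42) = 0.46 × 8.5200 = 3.9192
delay to age 7: R₀ = 0.46 × (0.59 × 42) = 0.46 × 24.7800 = 11.3988
Higher: delay to age 7 (11.3988).

11.40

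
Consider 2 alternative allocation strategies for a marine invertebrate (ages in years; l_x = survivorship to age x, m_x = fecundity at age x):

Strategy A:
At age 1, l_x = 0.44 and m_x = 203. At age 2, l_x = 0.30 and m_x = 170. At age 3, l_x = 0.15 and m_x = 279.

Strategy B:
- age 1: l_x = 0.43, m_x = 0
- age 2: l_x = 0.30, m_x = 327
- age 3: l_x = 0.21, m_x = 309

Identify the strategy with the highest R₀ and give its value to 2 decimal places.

Strategy A: R₀ = 0.44×203 + 0.30×170 + 0.15×279 = 182.1700
Strategy B: R₀ = 0.43×0 + 0.30×327 + 0.21×309 = 162.9900
Highest R₀: strategy A with 182.1700.

182.17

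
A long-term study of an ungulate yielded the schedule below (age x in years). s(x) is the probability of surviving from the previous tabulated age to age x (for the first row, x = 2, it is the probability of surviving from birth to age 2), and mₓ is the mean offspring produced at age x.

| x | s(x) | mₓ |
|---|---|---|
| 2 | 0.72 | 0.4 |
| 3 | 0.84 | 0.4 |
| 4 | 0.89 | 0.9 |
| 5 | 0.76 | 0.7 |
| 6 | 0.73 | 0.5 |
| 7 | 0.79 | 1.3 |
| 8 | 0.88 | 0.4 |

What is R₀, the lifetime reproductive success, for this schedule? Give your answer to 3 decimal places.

1.840

Survivorship from birth: l_x = s_2·s_3·…·s_x.
  l_2 = 0.72000
  l_3 = 0.60480
  l_4 = 0.53827
  l_5 = 0.40909
  l_6 = 0.29863
  l_7 = 0.23592
  l_8 = 0.20761
R₀ = Σ l_x mₓ:
  age 2: 0.72000 × 0.4 = 0.2880
  age 3: 0.60480 × 0.4 = 0.2419
  age 4: 0.53827 × 0.9 = 0.4844
  age 5: 0.40909 × 0.7 = 0.2864
  age 6: 0.29863 × 0.5 = 0.1493
  age 7: 0.23592 × 1.3 = 0.3067
  age 8: 0.20761 × 0.4 = 0.0830
R₀ = 0.2880 + 0.2419 + 0.4844 + 0.2864 + 0.1493 + 0.3067 + 0.0830 = 1.8398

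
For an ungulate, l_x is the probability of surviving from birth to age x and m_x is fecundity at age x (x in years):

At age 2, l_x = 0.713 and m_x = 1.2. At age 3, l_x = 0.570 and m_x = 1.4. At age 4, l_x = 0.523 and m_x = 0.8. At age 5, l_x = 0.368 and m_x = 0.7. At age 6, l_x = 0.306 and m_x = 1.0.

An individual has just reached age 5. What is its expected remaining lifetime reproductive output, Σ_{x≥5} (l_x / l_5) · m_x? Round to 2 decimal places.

1.53

l_5 = 0.368. Conditional survival from age 5 to x is l_x / l_5.
  x=5: (0.368/0.368) × 0.7 = 0.7000
  x=6: (0.306/0.368) × 1.0 = 0.8315
Sum = 0.7000 + 0.8315 = 1.5315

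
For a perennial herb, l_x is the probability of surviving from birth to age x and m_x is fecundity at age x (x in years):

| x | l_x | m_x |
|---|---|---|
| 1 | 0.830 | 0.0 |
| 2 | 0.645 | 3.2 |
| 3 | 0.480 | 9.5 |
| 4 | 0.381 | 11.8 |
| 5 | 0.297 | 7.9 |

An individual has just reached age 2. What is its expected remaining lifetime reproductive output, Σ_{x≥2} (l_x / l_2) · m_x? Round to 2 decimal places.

20.88

l_2 = 0.645. Conditional survival from age 2 to x is l_x / l_2.
  x=2: (0.645/0.645) × 3.2 = 3.2000
  x=3: (0.480/0.645) × 9.5 = 7.0698
  x=4: (0.381/0.645) × 11.8 = 6.9702
  x=5: (0.297/0.645) × 7.9 = 3.6377
Sum = 3.2000 + 7.0698 + 6.9702 + 3.6377 = 20.8777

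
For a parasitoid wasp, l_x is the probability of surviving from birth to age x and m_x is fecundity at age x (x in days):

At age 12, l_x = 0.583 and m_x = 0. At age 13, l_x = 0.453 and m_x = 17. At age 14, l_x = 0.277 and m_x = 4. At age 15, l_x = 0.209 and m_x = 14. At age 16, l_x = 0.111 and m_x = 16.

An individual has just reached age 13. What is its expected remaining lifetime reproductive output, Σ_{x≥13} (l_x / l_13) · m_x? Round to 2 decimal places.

l_13 = 0.453. Conditional survival from age 13 to x is l_x / l_13.
  x=13: (0.453/0.453) × 17 = 17.0000
  x=14: (0.277/0.453) × 4 = 2.4459
  x=15: (0.209/0.453) × 14 = 6.4592
  x=16: (0.111/0.453) × 16 = 3.9205
Sum = 17.0000 + 2.4459 + 6.4592 + 3.9205 = 29.8256

29.83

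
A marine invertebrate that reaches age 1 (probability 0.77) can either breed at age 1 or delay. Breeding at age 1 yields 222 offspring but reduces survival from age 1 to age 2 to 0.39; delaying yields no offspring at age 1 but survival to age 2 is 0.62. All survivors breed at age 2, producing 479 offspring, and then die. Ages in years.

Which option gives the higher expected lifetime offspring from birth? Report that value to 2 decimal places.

314.78

breed at age 1: R₀ = 0.77 × (222 + 0.39 × 479) = 0.77 × 408.8100 = 314.7837
delay to age 2: R₀ = 0.77 × (0.62 × 479) = 0.77 × 296.9800 = 228.6746
Higher: breed at age 1 (314.7837).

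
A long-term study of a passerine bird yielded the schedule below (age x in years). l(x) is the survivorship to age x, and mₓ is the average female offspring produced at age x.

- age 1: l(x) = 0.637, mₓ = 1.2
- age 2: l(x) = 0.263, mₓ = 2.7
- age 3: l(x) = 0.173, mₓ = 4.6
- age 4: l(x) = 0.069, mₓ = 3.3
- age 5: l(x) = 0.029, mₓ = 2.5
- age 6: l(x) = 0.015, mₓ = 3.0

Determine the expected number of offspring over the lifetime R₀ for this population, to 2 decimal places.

2.62

R₀ = Σ l(x) mₓ:
  age 1: 0.637 × 1.2 = 0.7644
  age 2: 0.263 × 2.7 = 0.7101
  age 3: 0.173 × 4.6 = 0.7958
  age 4: 0.069 × 3.3 = 0.2277
  age 5: 0.029 × 2.5 = 0.0725
  age 6: 0.015 × 3.0 = 0.0450
R₀ = 0.7644 + 0.7101 + 0.7958 + 0.2277 + 0.0725 + 0.0450 = 2.6155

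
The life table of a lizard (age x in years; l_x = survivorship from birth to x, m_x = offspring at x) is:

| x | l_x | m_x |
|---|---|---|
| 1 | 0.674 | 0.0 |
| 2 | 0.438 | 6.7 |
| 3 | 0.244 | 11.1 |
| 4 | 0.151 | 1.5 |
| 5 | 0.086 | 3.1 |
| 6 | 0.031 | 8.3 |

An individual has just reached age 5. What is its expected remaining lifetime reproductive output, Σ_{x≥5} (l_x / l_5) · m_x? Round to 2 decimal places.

l_5 = 0.086. Conditional survival from age 5 to x is l_x / l_5.
  x=5: (0.086/0.086) × 3.1 = 3.1000
  x=6: (0.031/0.086) × 8.3 = 2.9919
Sum = 3.1000 + 2.9919 = 6.0919

6.09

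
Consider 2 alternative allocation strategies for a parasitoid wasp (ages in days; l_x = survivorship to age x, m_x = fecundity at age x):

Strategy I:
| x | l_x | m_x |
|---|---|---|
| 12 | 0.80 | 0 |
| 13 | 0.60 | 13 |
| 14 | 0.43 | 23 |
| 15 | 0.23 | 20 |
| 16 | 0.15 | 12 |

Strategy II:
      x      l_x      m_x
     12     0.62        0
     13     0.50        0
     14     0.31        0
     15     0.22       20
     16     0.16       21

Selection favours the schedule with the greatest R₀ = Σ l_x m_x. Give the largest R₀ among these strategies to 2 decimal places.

24.09

Strategy I: R₀ = 0.80×0 + 0.60×13 + 0.43×23 + 0.23×20 + 0.15×12 = 24.0900
Strategy II: R₀ = 0.62×0 + 0.50×0 + 0.31×0 + 0.22×20 + 0.16×21 = 7.7600
Highest R₀: strategy I with 24.0900.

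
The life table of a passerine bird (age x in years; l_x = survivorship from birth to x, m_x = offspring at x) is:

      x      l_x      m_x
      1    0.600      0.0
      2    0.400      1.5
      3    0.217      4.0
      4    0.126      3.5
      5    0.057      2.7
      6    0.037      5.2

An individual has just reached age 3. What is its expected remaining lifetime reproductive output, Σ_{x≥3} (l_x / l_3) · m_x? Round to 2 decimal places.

l_3 = 0.217. Conditional survival from age 3 to x is l_x / l_3.
  x=3: (0.217/0.217) × 4.0 = 4.0000
  x=4: (0.126/0.217) × 3.5 = 2.0323
  x=5: (0.057/0.217) × 2.7 = 0.7092
  x=6: (0.037/0.217) × 5.2 = 0.8866
Sum = 4.0000 + 2.0323 + 0.7092 + 0.8866 = 7.6281

7.63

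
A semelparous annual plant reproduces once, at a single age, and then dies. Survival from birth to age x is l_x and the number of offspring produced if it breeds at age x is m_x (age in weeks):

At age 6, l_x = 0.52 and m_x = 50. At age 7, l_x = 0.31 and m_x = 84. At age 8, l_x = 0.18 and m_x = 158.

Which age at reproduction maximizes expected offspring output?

8

Expected offspring if breeding at age x = l_x × m_x:
  age 6: 0.52 × 50 = 26.000
  age 7: 0.31 × 84 = 26.040
  age 8: 0.18 × 158 = 28.440
Maximum at age 8 (28.440).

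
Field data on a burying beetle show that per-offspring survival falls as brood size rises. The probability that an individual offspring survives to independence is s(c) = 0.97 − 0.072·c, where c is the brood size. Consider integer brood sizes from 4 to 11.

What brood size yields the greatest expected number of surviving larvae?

Expected surviving larvae = c × s(c):
  c=4: 4 × 0.682 = 2.728
  c=5: 5 × 0.610 = 3.050
  c=6: 6 × 0.538 = 3.228
  c=7: 7 × 0.466 = 3.262
  c=8: 8 × 0.394 = 3.152
  c=9: 9 × 0.322 = 2.898
  c=10: 10 × 0.250 = 2.500
  c=11: 11 × 0.178 = 1.958
Maximum at c = 7 (3.262 surviving larvae).

7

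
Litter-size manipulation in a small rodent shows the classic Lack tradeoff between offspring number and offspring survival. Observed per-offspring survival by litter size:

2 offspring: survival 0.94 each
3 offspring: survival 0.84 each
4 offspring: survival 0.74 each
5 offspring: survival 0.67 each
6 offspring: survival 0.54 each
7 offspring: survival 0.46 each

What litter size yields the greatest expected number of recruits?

Expected recruits = c × s(c):
  c=2: 2 × 0.94 = 1.880
  c=3: 3 × 0.84 = 2.520
  c=4: 4 × 0.74 = 2.960
  c=5: 5 × 0.67 = 3.350
  c=6: 6 × 0.54 = 3.240
  c=7: 7 × 0.46 = 3.220
Maximum at c = 5 (3.350 recruits).

5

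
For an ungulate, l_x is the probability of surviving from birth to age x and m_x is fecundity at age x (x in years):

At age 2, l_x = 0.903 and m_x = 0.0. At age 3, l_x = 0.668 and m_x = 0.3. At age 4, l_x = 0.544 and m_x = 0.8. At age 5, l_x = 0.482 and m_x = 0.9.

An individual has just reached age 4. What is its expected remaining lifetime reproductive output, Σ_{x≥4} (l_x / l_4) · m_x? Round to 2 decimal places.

l_4 = 0.544. Conditional survival from age 4 to x is l_x / l_4.
  x=4: (0.544/0.544) × 0.8 = 0.8000
  x=5: (0.482/0.544) × 0.9 = 0.7974
Sum = 0.8000 + 0.7974 = 1.5974

1.60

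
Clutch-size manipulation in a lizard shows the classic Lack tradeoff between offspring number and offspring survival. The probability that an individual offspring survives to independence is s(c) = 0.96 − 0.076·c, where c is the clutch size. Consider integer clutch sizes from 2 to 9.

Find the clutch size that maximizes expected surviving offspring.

Expected surviving offspring = c × s(c):
  c=2: 2 × 0.808 = 1.616
  c=3: 3 × 0.732 = 2.196
  c=4: 4 × 0.656 = 2.624
  c=5: 5 × 0.580 = 2.900
  c=6: 6 × 0.504 = 3.024
  c=7: 7 × 0.428 = 2.996
  c=8: 8 × 0.352 = 2.816
  c=9: 9 × 0.276 = 2.484
Maximum at c = 6 (3.024 surviving offspring).

6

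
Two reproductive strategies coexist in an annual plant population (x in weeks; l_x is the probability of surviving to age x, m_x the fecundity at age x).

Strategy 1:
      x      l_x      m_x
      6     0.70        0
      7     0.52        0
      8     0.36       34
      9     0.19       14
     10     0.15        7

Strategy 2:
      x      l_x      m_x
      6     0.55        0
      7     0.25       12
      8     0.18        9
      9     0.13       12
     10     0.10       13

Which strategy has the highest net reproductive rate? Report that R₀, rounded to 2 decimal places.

Strategy 1: R₀ = 0.70×0 + 0.52×0 + 0.36×34 + 0.19×14 + 0.15×7 = 15.9500
Strategy 2: R₀ = 0.55×0 + 0.25×12 + 0.18×9 + 0.13×12 + 0.10×13 = 7.4800
Highest R₀: strategy 1 with 15.9500.

15.95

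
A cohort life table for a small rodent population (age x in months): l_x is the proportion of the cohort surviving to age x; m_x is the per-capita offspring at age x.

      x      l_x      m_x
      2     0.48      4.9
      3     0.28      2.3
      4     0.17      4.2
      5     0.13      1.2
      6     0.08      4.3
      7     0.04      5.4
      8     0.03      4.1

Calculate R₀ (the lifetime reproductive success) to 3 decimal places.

R₀ = Σ l_x m_x:
  age 2: 0.48 × 4.9 = 2.3520
  age 3: 0.28 × 2.3 = 0.6440
  age 4: 0.17 × 4.2 = 0.7140
  age 5: 0.13 × 1.2 = 0.1560
  age 6: 0.08 × 4.3 = 0.3440
  age 7: 0.04 × 5.4 = 0.2160
  age 8: 0.03 × 4.1 = 0.1230
R₀ = 2.3520 + 0.6440 + 0.7140 + 0.1560 + 0.3440 + 0.2160 + 0.1230 = 4.5490

4.549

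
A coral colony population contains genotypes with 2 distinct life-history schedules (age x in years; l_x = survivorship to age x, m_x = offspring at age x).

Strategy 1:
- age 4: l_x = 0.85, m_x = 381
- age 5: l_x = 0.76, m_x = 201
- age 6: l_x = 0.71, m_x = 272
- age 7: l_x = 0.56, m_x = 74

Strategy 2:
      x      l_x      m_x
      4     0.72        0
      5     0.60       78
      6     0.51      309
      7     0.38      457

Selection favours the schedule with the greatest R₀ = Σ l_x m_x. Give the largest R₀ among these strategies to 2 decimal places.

711.17

Strategy 1: R₀ = 0.85×381 + 0.76×201 + 0.71×272 + 0.56×74 = 711.1700
Strategy 2: R₀ = 0.72×0 + 0.60×78 + 0.51×309 + 0.38×457 = 378.0500
Highest R₀: strategy 1 with 711.1700.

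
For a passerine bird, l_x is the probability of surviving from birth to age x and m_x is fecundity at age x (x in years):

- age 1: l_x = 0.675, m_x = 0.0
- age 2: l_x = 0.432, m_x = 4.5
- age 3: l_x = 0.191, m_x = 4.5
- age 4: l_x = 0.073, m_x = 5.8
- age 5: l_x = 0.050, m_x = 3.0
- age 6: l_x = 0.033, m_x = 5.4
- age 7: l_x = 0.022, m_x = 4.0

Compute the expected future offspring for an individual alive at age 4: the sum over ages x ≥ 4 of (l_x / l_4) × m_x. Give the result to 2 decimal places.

11.50

l_4 = 0.073. Conditional survival from age 4 to x is l_x / l_4.
  x=4: (0.073/0.073) × 5.8 = 5.8000
  x=5: (0.050/0.073) × 3.0 = 2.0548
  x=6: (0.033/0.073) × 5.4 = 2.4411
  x=7: (0.022/0.073) × 4.0 = 1.2055
Sum = 5.8000 + 2.0548 + 2.4411 + 1.2055 = 11.5014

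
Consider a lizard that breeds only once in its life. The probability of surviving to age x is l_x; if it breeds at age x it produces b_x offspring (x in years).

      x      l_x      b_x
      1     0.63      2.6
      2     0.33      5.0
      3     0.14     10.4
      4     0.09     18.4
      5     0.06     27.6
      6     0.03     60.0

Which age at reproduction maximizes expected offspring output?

Expected offspring if breeding at age x = l_x × b_x:
  age 1: 0.63 × 2.6 = 1.638
  age 2: 0.33 × 5.0 = 1.650
  age 3: 0.14 × 10.4 = 1.456
  age 4: 0.09 × 18.4 = 1.656
  age 5: 0.06 × 27.6 = 1.656
  age 6: 0.03 × 60.0 = 1.800
Maximum at age 6 (1.800).

6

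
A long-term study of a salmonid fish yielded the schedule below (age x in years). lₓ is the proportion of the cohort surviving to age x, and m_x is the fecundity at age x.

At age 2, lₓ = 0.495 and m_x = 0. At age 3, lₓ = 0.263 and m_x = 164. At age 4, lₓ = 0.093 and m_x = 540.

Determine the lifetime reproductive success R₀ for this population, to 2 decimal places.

93.35

R₀ = Σ lₓ m_x:
  age 2: 0.495 × 0 = 0.0000
  age 3: 0.263 × 164 = 43.1320
  age 4: 0.093 × 540 = 50.2200
R₀ = 0.0000 + 43.1320 + 50.2200 = 93.3520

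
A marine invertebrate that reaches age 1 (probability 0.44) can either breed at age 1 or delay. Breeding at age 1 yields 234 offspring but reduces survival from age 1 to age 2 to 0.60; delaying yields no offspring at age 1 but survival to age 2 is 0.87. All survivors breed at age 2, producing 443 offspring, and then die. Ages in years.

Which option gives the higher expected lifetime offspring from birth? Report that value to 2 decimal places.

breed at age 1: R₀ = 0.44 × (234 + 0.60 × 443) = 0.44 × 499.8000 = 219.9120
delay to age 2: R₀ = 0.44 × (0.87 × 443) = 0.44 × 385.4100 = 169.5804
Higher: breed at age 1 (219.9120).

219.91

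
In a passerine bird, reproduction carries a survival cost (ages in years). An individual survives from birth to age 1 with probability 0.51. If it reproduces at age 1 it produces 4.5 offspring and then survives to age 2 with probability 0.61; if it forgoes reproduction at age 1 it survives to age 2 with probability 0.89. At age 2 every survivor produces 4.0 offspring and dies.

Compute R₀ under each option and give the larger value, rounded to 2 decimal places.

3.54

breed at age 1: R₀ = 0.51 × (4.5 + 0.61 × 4.0) = 0.51 × 6.9400 = 3.5394
delay to age 2: R₀ = 0.51 × (0.89 × 4.0) = 0.51 × 3.5600 = 1.8156
Higher: breed at age 1 (3.5394).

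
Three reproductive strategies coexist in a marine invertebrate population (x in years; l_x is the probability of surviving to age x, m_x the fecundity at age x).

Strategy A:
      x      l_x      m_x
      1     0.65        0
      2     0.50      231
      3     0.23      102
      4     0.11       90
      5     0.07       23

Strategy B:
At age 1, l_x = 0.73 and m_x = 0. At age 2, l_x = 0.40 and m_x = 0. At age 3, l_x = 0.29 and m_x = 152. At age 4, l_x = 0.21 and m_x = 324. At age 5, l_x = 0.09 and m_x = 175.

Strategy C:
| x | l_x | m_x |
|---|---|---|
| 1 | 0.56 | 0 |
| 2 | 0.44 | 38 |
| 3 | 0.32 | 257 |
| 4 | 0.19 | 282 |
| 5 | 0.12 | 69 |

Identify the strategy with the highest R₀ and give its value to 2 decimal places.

Strategy A: R₀ = 0.65×0 + 0.50×231 + 0.23×102 + 0.11×90 + 0.07×23 = 150.4700
Strategy B: R₀ = 0.73×0 + 0.40×0 + 0.29×152 + 0.21×324 + 0.09×175 = 127.8700
Strategy C: R₀ = 0.56×0 + 0.44×38 + 0.32×257 + 0.19×282 + 0.12×69 = 160.8200
Highest R₀: strategy C with 160.8200.

160.82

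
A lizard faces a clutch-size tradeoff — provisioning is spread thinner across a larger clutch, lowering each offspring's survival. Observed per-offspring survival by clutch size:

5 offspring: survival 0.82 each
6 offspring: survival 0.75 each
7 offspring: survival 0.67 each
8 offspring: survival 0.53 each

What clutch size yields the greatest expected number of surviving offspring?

Expected surviving offspring = c × s(c):
  c=5: 5 × 0.82 = 4.100
  c=6: 6 × 0.75 = 4.500
  c=7: 7 × 0.67 = 4.690
  c=8: 8 × 0.53 = 4.240
Maximum at c = 7 (4.690 surviving offspring).

7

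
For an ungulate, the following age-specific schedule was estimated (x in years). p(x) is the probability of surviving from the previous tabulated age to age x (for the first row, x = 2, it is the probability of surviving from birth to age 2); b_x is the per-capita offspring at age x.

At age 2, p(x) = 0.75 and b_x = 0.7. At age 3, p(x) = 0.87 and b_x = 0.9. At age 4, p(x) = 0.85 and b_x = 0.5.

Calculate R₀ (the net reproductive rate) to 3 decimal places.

Survivorship from birth: l_x = p_2·p_3·…·p_x.
  l_2 = 0.75000
  l_3 = 0.65250
  l_4 = 0.55462
R₀ = Σ l_x b_x:
  age 2: 0.75000 × 0.7 = 0.5250
  age 3: 0.65250 × 0.9 = 0.5872
  age 4: 0.55462 × 0.5 = 0.2773
R₀ = 0.5250 + 0.5872 + 0.2773 = 1.3896

1.390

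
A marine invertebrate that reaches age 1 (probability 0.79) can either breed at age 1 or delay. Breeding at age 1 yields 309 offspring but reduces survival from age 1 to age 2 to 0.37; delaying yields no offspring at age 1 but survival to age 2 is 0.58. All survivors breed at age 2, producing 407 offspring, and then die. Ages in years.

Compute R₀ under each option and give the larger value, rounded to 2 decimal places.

363.08

breed at age 1: R₀ = 0.79 × (309 + 0.37 × 407) = 0.79 × 459.5900 = 363.0761
delay to age 2: R₀ = 0.79 × (0.58 × 407) = 0.79 × 236.0600 = 186.4874
Higher: breed at age 1 (363.0761).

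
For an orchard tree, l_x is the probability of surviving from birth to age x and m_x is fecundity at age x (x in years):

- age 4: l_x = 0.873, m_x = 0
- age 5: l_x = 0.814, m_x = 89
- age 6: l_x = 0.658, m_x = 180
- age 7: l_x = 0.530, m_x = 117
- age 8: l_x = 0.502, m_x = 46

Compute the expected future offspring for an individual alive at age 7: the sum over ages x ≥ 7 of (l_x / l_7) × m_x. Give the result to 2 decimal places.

l_7 = 0.530. Conditional survival from age 7 to x is l_x / l_7.
  x=7: (0.530/0.530) × 117 = 117.0000
  x=8: (0.502/0.530) × 46 = 43.5698
Sum = 117.0000 + 43.5698 = 160.5698

160.57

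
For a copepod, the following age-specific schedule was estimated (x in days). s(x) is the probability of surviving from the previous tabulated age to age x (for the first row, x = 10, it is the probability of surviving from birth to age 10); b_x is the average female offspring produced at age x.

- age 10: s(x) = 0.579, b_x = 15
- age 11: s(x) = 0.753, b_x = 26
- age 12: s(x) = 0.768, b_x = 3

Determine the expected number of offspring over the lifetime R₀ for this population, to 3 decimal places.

Survivorship from birth: l_x = s_10·s_11·…·s_x.
  l_10 = 0.57900
  l_11 = 0.43599
  l_12 = 0.33484
R₀ = Σ l_x b_x:
  age 10: 0.57900 × 15 = 8.6850
  age 11: 0.43599 × 26 = 11.3357
  age 12: 0.33484 × 3 = 1.0045
R₀ = 8.6850 + 11.3357 + 1.0045 = 21.0253

21.025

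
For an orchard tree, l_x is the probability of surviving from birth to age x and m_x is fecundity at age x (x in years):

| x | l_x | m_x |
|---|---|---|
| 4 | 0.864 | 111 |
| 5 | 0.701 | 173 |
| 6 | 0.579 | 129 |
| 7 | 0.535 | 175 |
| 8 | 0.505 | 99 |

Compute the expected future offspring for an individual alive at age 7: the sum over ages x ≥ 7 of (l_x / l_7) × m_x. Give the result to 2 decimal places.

l_7 = 0.535. Conditional survival from age 7 to x is l_x / l_7.
  x=7: (0.535/0.535) × 175 = 175.0000
  x=8: (0.505/0.535) × 99 = 93.4486
Sum = 175.0000 + 93.4486 = 268.4486

268.45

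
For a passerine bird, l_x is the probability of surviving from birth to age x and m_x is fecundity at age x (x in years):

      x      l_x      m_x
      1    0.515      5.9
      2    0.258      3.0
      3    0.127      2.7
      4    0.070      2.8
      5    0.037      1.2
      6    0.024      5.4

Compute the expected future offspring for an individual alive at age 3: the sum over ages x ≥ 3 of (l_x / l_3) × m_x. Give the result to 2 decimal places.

5.61

l_3 = 0.127. Conditional survival from age 3 to x is l_x / l_3.
  x=3: (0.127/0.127) × 2.7 = 2.7000
  x=4: (0.070/0.127) × 2.8 = 1.5433
  x=5: (0.037/0.127) × 1.2 = 0.3496
  x=6: (0.024/0.127) × 5.4 = 1.0205
Sum = 2.7000 + 1.5433 + 0.3496 + 1.0205 = 5.6134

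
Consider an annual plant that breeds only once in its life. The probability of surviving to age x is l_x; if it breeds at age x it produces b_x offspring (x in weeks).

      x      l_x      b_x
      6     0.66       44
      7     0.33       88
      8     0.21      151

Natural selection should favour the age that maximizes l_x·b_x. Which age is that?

8

Expected offspring if breeding at age x = l_x × b_x:
  age 6: 0.66 × 44 = 29.040
  age 7: 0.33 × 88 = 29.040
  age 8: 0.21 × 151 = 31.710
Maximum at age 8 (31.710).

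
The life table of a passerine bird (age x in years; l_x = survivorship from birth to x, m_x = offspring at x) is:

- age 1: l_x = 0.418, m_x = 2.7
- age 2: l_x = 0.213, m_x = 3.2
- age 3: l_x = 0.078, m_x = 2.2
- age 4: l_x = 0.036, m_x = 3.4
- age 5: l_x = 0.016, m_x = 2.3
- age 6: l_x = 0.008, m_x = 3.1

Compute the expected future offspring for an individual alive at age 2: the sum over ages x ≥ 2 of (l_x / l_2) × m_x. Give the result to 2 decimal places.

l_2 = 0.213. Conditional survival from age 2 to x is l_x / l_2.
  x=2: (0.213/0.213) × 3.2 = 3.2000
  x=3: (0.078/0.213) × 2.2 = 0.8056
  x=4: (0.036/0.213) × 3.4 = 0.5746
  x=5: (0.016/0.213) × 2.3 = 0.1728
  x=6: (0.008/0.213) × 3.1 = 0.1164
Sum = 3.2000 + 0.8056 + 0.5746 + 0.1728 + 0.1164 = 4.8695

4.87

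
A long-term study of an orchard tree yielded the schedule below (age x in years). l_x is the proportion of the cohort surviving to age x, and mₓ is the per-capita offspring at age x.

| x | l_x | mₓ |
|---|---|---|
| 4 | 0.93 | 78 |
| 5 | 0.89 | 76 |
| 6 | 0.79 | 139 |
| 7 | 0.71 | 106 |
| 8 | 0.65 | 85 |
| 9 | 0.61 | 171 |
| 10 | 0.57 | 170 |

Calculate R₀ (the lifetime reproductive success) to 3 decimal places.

581.710

R₀ = Σ l_x mₓ:
  age 4: 0.93 × 78 = 72.5400
  age 5: 0.89 × 76 = 67.6400
  age 6: 0.79 × 139 = 109.8100
  age 7: 0.71 × 106 = 75.2600
  age 8: 0.65 × 85 = 55.2500
  age 9: 0.61 × 171 = 104.3100
  age 10: 0.57 × 170 = 96.9000
R₀ = 72.5400 + 67.6400 + 109.8100 + 75.2600 + 55.2500 + 104.3100 + 96.9000 = 581.7100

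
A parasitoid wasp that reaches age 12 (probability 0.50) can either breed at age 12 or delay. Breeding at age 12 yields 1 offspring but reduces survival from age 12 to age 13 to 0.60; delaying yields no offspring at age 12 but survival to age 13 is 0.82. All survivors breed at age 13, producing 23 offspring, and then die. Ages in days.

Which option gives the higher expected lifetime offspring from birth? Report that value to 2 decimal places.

breed at age 12: R₀ = 0.50 × (1 + 0.60 × 23) = 0.50 × 14.8000 = 7.4000
delay to age 13: R₀ = 0.50 × (0.82 × 23) = 0.50 × 18.8600 = 9.4300
Higher: delay to age 13 (9.4300).

9.43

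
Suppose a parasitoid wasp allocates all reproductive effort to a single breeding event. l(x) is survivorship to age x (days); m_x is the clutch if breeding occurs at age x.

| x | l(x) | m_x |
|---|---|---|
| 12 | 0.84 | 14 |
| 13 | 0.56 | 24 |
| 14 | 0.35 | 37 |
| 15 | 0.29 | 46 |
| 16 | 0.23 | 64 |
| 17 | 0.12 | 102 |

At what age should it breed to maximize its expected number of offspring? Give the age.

Expected offspring if breeding at age x = l(x) × m_x:
  age 12: 0.84 × 14 = 11.760
  age 13: 0.56 × 24 = 13.440
  age 14: 0.35 × 37 = 12.950
  age 15: 0.29 × 46 = 13.340
  age 16: 0.23 × 64 = 14.720
  age 17: 0.12 × 102 = 12.240
Maximum at age 16 (14.720).

16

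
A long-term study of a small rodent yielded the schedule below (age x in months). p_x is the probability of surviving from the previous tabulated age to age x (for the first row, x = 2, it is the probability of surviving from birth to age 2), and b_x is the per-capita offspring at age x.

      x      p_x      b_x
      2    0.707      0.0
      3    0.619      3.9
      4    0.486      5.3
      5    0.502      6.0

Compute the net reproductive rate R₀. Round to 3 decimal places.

3.475

Survivorship from birth: l_x = p_2·p_3·…·p_x.
  l_2 = 0.70700
  l_3 = 0.43763
  l_4 = 0.21269
  l_5 = 0.10677
R₀ = Σ l_x b_x:
  age 2: 0.70700 × 0.0 = 0.0000
  age 3: 0.43763 × 3.9 = 1.7068
  age 4: 0.21269 × 5.3 = 1.1273
  age 5: 0.10677 × 6.0 = 0.6406
R₀ = 0.0000 + 1.7068 + 1.1273 + 0.6406 = 3.4746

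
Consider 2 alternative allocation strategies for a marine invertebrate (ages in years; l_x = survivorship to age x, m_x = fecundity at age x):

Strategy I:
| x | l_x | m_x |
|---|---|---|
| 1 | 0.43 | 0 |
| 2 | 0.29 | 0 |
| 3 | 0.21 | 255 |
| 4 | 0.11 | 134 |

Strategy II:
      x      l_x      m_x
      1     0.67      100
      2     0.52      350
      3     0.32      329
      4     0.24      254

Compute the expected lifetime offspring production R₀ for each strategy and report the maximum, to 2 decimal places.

415.24

Strategy I: R₀ = 0.43×0 + 0.29×0 + 0.21×255 + 0.11×134 = 68.2900
Strategy II: R₀ = 0.67×100 + 0.52×350 + 0.32×329 + 0.24×254 = 415.2400
Highest R₀: strategy II with 415.2400.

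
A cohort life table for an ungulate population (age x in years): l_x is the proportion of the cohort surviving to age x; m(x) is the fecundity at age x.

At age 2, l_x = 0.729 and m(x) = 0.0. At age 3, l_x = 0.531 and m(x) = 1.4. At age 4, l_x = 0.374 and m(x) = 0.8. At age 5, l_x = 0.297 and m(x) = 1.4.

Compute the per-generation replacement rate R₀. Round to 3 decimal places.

R₀ = Σ l_x m(x):
  age 2: 0.729 × 0.0 = 0.0000
  age 3: 0.531 × 1.4 = 0.7434
  age 4: 0.374 × 0.8 = 0.2992
  age 5: 0.297 × 1.4 = 0.4158
R₀ = 0.0000 + 0.7434 + 0.2992 + 0.4158 = 1.4584

1.458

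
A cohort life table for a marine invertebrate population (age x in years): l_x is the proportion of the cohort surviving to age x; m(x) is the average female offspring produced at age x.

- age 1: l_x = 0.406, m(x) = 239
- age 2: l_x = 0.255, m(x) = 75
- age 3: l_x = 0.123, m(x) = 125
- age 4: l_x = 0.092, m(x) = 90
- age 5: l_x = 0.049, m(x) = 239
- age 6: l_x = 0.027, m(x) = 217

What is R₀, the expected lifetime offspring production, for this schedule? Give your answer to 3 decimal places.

157.384

R₀ = Σ l_x m(x):
  age 1: 0.406 × 239 = 97.0340
  age 2: 0.255 × 75 = 19.1250
  age 3: 0.123 × 125 = 15.3750
  age 4: 0.092 × 90 = 8.2800
  age 5: 0.049 × 239 = 11.7110
  age 6: 0.027 × 217 = 5.8590
R₀ = 97.0340 + 19.1250 + 15.3750 + 8.2800 + 11.7110 + 5.8590 = 157.3840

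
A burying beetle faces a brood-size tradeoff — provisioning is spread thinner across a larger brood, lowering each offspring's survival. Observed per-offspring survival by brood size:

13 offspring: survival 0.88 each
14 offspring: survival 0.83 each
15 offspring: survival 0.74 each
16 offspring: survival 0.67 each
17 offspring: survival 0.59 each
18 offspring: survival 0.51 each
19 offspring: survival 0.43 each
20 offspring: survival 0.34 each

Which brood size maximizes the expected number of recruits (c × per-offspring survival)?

14

Expected recruits = c × s(c):
  c=13: 13 × 0.88 = 11.440
  c=14: 14 × 0.83 = 11.620
  c=15: 15 × 0.74 = 11.100
  c=16: 16 × 0.67 = 10.720
  c=17: 17 × 0.59 = 10.030
  c=18: 18 × 0.51 = 9.180
  c=19: 19 × 0.43 = 8.170
  c=20: 20 × 0.34 = 6.800
Maximum at c = 14 (11.620 recruits).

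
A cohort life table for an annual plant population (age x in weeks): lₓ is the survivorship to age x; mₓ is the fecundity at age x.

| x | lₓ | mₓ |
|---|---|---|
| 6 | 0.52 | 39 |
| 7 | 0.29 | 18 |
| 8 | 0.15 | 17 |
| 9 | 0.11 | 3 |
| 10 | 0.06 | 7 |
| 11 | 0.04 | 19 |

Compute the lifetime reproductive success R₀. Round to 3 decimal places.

R₀ = Σ lₓ mₓ:
  age 6: 0.52 × 39 = 20.2800
  age 7: 0.29 × 18 = 5.2200
  age 8: 0.15 × 17 = 2.5500
  age 9: 0.11 × 3 = 0.3300
  age 10: 0.06 × 7 = 0.4200
  age 11: 0.04 × 19 = 0.7600
R₀ = 20.2800 + 5.2200 + 2.5500 + 0.3300 + 0.4200 + 0.7600 = 29.5600

29.560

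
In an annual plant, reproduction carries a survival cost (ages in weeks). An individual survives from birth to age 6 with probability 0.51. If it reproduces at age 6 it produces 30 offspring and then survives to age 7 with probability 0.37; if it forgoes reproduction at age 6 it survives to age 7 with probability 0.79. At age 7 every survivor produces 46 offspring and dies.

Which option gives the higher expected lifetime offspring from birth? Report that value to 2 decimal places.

23.98

breed at age 6: R₀ = 0.51 × (30 + 0.37 × 46) = 0.51 × 47.0200 = 23.9802
delay to age 7: R₀ = 0.51 × (0.79 × 46) = 0.51 × 36.3400 = 18.5334
Higher: breed at age 6 (23.9802).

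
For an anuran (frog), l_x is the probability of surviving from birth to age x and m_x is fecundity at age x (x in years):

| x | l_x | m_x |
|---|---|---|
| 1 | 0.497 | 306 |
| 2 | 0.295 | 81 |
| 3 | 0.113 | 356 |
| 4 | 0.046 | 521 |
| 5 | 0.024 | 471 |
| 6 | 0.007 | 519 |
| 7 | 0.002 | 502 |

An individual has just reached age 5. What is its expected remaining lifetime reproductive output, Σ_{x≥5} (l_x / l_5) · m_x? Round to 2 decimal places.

664.21

l_5 = 0.024. Conditional survival from age 5 to x is l_x / l_5.
  x=5: (0.024/0.024) × 471 = 471.0000
  x=6: (0.007/0.024) × 519 = 151.3750
  x=7: (0.002/0.024) × 502 = 41.8333
Sum = 471.0000 + 151.3750 + 41.8333 = 664.2083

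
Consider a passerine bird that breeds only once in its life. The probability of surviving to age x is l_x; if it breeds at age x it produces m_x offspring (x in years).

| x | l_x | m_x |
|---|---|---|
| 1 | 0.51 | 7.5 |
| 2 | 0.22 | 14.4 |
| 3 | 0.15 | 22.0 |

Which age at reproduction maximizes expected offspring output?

Expected offspring if breeding at age x = l_x × m_x:
  age 1: 0.51 × 7.5 = 3.825
  age 2: 0.22 × 14.4 = 3.168
  age 3: 0.15 × 22.0 = 3.300
Maximum at age 1 (3.825).

1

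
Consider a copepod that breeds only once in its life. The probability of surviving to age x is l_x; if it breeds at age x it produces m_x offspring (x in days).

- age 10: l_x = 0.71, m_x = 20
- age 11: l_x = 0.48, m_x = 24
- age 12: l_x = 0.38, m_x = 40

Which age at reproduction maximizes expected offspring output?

Expected offspring if breeding at age x = l_x × m_x:
  age 10: 0.71 × 20 = 14.200
  age 11: 0.48 × 24 = 11.520
  age 12: 0.38 × 40 = 15.200
Maximum at age 12 (15.200).

12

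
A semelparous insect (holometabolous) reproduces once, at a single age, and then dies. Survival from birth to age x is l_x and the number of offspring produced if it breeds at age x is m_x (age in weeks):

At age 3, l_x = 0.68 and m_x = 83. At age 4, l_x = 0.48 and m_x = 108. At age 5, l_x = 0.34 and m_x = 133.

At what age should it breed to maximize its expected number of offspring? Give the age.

Expected offspring if breeding at age x = l_x × m_x:
  age 3: 0.68 × 83 = 56.440
  age 4: 0.48 × 108 = 51.840
  age 5: 0.34 × 133 = 45.220
Maximum at age 3 (56.440).

3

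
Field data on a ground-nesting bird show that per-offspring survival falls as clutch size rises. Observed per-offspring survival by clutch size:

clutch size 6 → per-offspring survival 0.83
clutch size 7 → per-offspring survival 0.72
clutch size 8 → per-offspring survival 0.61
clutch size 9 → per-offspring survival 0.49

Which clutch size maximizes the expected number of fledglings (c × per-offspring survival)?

7

Expected fledglings = c × s(c):
  c=6: 6 × 0.83 = 4.980
  c=7: 7 × 0.72 = 5.040
  c=8: 8 × 0.61 = 4.880
  c=9: 9 × 0.49 = 4.410
Maximum at c = 7 (5.040 fledglings).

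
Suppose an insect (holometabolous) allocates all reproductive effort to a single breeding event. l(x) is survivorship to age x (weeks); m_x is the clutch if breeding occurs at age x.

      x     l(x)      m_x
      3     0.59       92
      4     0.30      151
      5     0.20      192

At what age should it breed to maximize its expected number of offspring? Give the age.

3

Expected offspring if breeding at age x = l(x) × m_x:
  age 3: 0.59 × 92 = 54.280
  age 4: 0.30 × 151 = 45.300
  age 5: 0.20 × 192 = 38.400
Maximum at age 3 (54.280).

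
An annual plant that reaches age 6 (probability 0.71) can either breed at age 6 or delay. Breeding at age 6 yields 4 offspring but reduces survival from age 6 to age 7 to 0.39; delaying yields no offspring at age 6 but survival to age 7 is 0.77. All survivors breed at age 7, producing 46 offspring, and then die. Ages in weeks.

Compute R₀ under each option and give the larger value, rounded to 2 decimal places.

breed at age 6: R₀ = 0.71 × (4 + 0.39 × 46) = 0.71 × 21.9400 = 15.5774
delay to age 7: R₀ = 0.71 × (0.77 × 46) = 0.71 × 35.4200 = 25.1482
Higher: delay to age 7 (25.1482).

25.15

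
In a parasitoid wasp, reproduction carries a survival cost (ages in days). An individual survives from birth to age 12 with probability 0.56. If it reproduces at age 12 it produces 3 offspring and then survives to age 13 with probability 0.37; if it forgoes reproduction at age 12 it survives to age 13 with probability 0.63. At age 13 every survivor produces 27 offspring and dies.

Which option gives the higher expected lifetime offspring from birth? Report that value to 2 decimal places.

9.53

breed at age 12: R₀ = 0.56 × (3 + 0.37 × 27) = 0.56 × 12.9900 = 7.2744
delay to age 13: R₀ = 0.56 × (0.63 × 27) = 0.56 × 17.0100 = 9.5256
Higher: delay to age 13 (9.5256).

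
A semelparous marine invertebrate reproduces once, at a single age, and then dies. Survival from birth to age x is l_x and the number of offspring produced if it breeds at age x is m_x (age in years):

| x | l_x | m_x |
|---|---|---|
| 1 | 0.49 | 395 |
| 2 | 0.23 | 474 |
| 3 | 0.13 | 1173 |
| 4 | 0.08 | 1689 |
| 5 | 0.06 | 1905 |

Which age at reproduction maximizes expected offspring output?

1

Expected offspring if breeding at age x = l_x × m_x:
  age 1: 0.49 × 395 = 193.550
  age 2: 0.23 × 474 = 109.020
  age 3: 0.13 × 1173 = 152.490
  age 4: 0.08 × 1689 = 135.120
  age 5: 0.06 × 1905 = 114.300
Maximum at age 1 (193.550).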